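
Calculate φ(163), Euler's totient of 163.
162

163 = 163
φ(n) = n × ∏(1 - 1/p) for each prime p dividing n
φ(163) = 163 × (1 - 1/163) = 162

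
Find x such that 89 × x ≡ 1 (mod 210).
59

gcd(89, 210) = 1, so the inverse exists.
Extended Euclidean algorithm on (210, 89):
210 = 2 × 89 + 32  ⟹  32 = (1)·210 + (-2)·89
89 = 2 × 32 + 25  ⟹  25 = (-2)·210 + (5)·89
32 = 1 × 25 + 7  ⟹  7 = (3)·210 + (-7)·89
25 = 3 × 7 + 4  ⟹  4 = (-11)·210 + (26)·89
7 = 1 × 4 + 3  ⟹  3 = (14)·210 + (-33)·89
4 = 1 × 3 + 1  ⟹  1 = (-25)·210 + (59)·89
So (59)·89 ≡ 1 (mod 210), i.e. 89^(-1) ≡ 59 (mod 210).
Check: 89 × 59 = 5251 ≡ 1 (mod 210)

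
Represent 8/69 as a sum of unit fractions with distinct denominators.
1/9 + 1/207

Greedy algorithm:
8/69: ceiling(69/8) = 9, use 1/9
1/207: ceiling(207/1) = 207, use 1/207
Result: 8/69 = 1/9 + 1/207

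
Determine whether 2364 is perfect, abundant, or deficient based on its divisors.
abundant

Proper divisors of 2364: sum = 1 + 2 + 3 + 4 + 6 + 12 + 197 + 394 + 591 + 788 + 1182 = 3180
Since 3180 > 2364, 2364 is abundant.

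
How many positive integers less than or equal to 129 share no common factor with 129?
84

129 = 3 × 43
φ(n) = n × ∏(1 - 1/p) for each prime p dividing n
φ(129) = 129 × (1 - 1/3) × (1 - 1/43) = 84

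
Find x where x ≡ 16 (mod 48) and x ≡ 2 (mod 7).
16

Using Chinese Remainder Theorem:
M = 48 × 7 = 336
M1 = 7, M2 = 48
y1 = 7^(-1) mod 48 = 7
y2 = 48^(-1) mod 7 = 6
x = (16×7×7 + 2×48×6) mod 336 = 16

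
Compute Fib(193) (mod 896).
1

Matrix identity: Q^n = [[F_(n+1), F_n], [F_n, F_(n-1)]] with Q = [[1,1],[1,0]].
n = 193 = 11000001₂. Square-and-multiply, entries mod 896:
Q^1 = [[1,1],[1,0]]
Q^3 = (Q^1)²·Q = [[3,2],[2,1]]
Q^6 = (Q^3)² = [[13,8],[8,5]]
Q^12 = (Q^6)² = [[233,144],[144,89]]
Q^24 = (Q^12)² = [[657,672],[672,881]]
Q^48 = (Q^24)² = [[673,448],[448,225]]
Q^96 = (Q^48)² = [[449,0],[0,449]]
Q^193 = (Q^96)²·Q = [[1,1],[1,0]]
F_193 mod 896 = Q^193[0][1] = 1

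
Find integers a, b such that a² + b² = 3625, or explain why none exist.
5² + 60² (a=5, b=60)

Factorization: 3625 = 5^3 × 29
By Fermat: n is sum of two squares iff every prime p ≡ 3 (mod 4) appears to even power.
All primes ≡ 3 (mod 4) appear to even power.
Search a = 0, 1, 2, … for 3625 - a² a perfect square: first hit at a = 5: 3625 - 25 = 3600 = 60².
3625 = 5² + 60² = 25 + 3600 ✓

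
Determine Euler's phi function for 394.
196

394 = 2 × 197
φ(n) = n × ∏(1 - 1/p) for each prime p dividing n
φ(394) = 394 × (1 - 1/2) × (1 - 1/197) = 196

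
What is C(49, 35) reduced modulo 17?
15

Using Lucas' theorem:
Write n=49 and k=35 in base 17:
n in base 17: [2, 15]
k in base 17: [2, 1]
C(49,35) mod 17 = ∏ C(n_i, k_i) mod 17
Digit binomials (mod 17): C(2,2) = 1; C(15,1) = 15
Product: 1 × 15 = 15 ≡ 15 (mod 17)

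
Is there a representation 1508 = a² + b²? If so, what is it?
8² + 38² (a=8, b=38)

Factorization: 1508 = 2^2 × 13 × 29
By Fermat: n is sum of two squares iff every prime p ≡ 3 (mod 4) appears to even power.
All primes ≡ 3 (mod 4) appear to even power.
Search a = 0, 1, 2, … for 1508 - a² a perfect square: first hit at a = 8: 1508 - 64 = 1444 = 38².
1508 = 8² + 38² = 64 + 1444 ✓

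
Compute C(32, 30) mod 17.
3

Using Lucas' theorem:
Write n=32 and k=30 in base 17:
n in base 17: [1, 15]
k in base 17: [1, 13]
C(32,30) mod 17 = ∏ C(n_i, k_i) mod 17
Digit binomials (mod 17): C(1,1) = 1; C(15,13) = 105 ≡ 3
Product: 1 × 3 = 3 ≡ 3 (mod 17)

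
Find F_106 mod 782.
101

Matrix identity: Q^n = [[F_(n+1), F_n], [F_n, F_(n-1)]] with Q = [[1,1],[1,0]].
n = 106 = 1101010₂. Square-and-multiply, entries mod 782:
Q^1 = [[1,1],[1,0]]
Q^3 = (Q^1)²·Q = [[3,2],[2,1]]
Q^6 = (Q^3)² = [[13,8],[8,5]]
Q^13 = (Q^6)²·Q = [[377,233],[233,144]]
Q^26 = (Q^13)² = [[136,183],[183,735]]
Q^53 = (Q^26)²·Q = [[238,373],[373,647]]
Q^106 = (Q^53)² = [[273,101],[101,172]]
F_106 mod 782 = Q^106[0][1] = 101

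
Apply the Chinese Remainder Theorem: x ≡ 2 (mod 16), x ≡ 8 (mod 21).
50

Using Chinese Remainder Theorem:
M = 16 × 21 = 336
M1 = 21, M2 = 16
y1 = 21^(-1) mod 16 = 13
y2 = 16^(-1) mod 21 = 4
x = (2×21×13 + 8×16×4) mod 336 = 50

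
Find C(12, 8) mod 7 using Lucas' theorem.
5

Using Lucas' theorem:
Write n=12 and k=8 in base 7:
n in base 7: [1, 5]
k in base 7: [1, 1]
C(12,8) mod 7 = ∏ C(n_i, k_i) mod 7
Digit binomials (mod 7): C(1,1) = 1; C(5,1) = 5
Product: 1 × 5 = 5 ≡ 5 (mod 7)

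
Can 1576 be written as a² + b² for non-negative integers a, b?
26² + 30² (a=26, b=30)

Factorization: 1576 = 2^3 × 197
By Fermat: n is sum of two squares iff every prime p ≡ 3 (mod 4) appears to even power.
All primes ≡ 3 (mod 4) appear to even power.
Search a = 0, 1, 2, … for 1576 - a² a perfect square: first hit at a = 26: 1576 - 676 = 900 = 30².
1576 = 26² + 30² = 676 + 900 ✓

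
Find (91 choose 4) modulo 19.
16

Using Lucas' theorem:
Write n=91 and k=4 in base 19:
n in base 19: [4, 15]
k in base 19: [0, 4]
C(91,4) mod 19 = ∏ C(n_i, k_i) mod 19
Digit binomials (mod 19): C(4,0) = 1; C(15,4) = 1365 ≡ 16
Product: 1 × 16 = 16 ≡ 16 (mod 19)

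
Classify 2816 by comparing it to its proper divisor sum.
abundant

Proper divisors of 2816: sum = 1 + 2 + 4 + 8 + 11 + 16 + 22 + 32 + ... + 256 + 352 + 704 + 1408 (17 divisors) = 3316
Since 3316 > 2816, 2816 is abundant.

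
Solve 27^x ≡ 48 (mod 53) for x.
31

Baby-step giant-step with step n = ⌈√53⌉ = 8.
Baby steps 27^j mod 53 (j:value) for j=0..7: 0:1, 1:27, 2:40, 3:20, 4:10, 5:5, 6:29, 7:41.
Giant-step multiplier: 27^(-8) ≡ 27^(52-8) = 27^44 ≡ 44 (mod 53).
Giant steps γ_i = 48·44^i mod 53: γ_0=48, γ_1=45, γ_2=19, γ_3=41 (in table at j=7).
x = i·n + j = 3·8 + 7 = 31.
Check: 27^31 ≡ 48 (mod 53).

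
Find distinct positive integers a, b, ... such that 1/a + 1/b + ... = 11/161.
1/15 + 1/604 + 1/1458660

Greedy algorithm:
11/161: ceiling(161/11) = 15, use 1/15
4/2415: ceiling(2415/4) = 604, use 1/604
1/1458660: ceiling(1458660/1) = 1458660, use 1/1458660
Result: 11/161 = 1/15 + 1/604 + 1/1458660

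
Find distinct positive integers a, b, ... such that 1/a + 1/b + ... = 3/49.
1/17 + 1/417 + 1/347361

Greedy algorithm:
3/49: ceiling(49/3) = 17, use 1/17
2/833: ceiling(833/2) = 417, use 1/417
1/347361: ceiling(347361/1) = 347361, use 1/347361
Result: 3/49 = 1/17 + 1/417 + 1/347361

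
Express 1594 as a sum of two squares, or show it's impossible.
15² + 37² (a=15, b=37)

Factorization: 1594 = 2 × 797
By Fermat: n is sum of two squares iff every prime p ≡ 3 (mod 4) appears to even power.
All primes ≡ 3 (mod 4) appear to even power.
Search a = 0, 1, 2, … for 1594 - a² a perfect square: first hit at a = 15: 1594 - 225 = 1369 = 37².
1594 = 15² + 37² = 225 + 1369 ✓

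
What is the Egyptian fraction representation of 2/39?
1/20 + 1/780

Greedy algorithm:
2/39: ceiling(39/2) = 20, use 1/20
1/780: ceiling(780/1) = 780, use 1/780
Result: 2/39 = 1/20 + 1/780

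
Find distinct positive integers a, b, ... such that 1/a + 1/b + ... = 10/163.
1/17 + 1/396 + 1/1097316

Greedy algorithm:
10/163: ceiling(163/10) = 17, use 1/17
7/2771: ceiling(2771/7) = 396, use 1/396
1/1097316: ceiling(1097316/1) = 1097316, use 1/1097316
Result: 10/163 = 1/17 + 1/396 + 1/1097316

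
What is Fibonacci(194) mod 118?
39

Matrix identity: Q^n = [[F_(n+1), F_n], [F_n, F_(n-1)]] with Q = [[1,1],[1,0]].
n = 194 = 11000010₂. Square-and-multiply, entries mod 118:
Q^1 = [[1,1],[1,0]]
Q^3 = (Q^1)²·Q = [[3,2],[2,1]]
Q^6 = (Q^3)² = [[13,8],[8,5]]
Q^12 = (Q^6)² = [[115,26],[26,89]]
Q^24 = (Q^12)² = [[95,112],[112,101]]
Q^48 = (Q^24)² = [[93,4],[4,89]]
Q^97 = (Q^48)²·Q = [[71,51],[51,20]]
Q^194 = (Q^97)² = [[90,39],[39,51]]
F_194 mod 118 = Q^194[0][1] = 39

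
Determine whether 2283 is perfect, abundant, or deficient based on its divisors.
deficient

Proper divisors of 2283: sum = 1 + 3 + 761 = 765
Since 765 < 2283, 2283 is deficient.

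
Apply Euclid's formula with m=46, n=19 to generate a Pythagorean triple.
(1755, 1748, 2477)

Euclid's formula: a = m² - n², b = 2mn, c = m² + n²
m = 46, n = 19
a = 46² - 19² = 2116 - 361 = 1755
b = 2 × 46 × 19 = 1748
c = 46² + 19² = 2116 + 361 = 2477
Verification: 1755² + 1748² = 3080025 + 3055504 = 6135529 = 2477² ✓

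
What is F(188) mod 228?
21

Matrix identity: Q^n = [[F_(n+1), F_n], [F_n, F_(n-1)]] with Q = [[1,1],[1,0]].
n = 188 = 10111100₂. Square-and-multiply, entries mod 228:
Q^1 = [[1,1],[1,0]]
Q^2 = (Q^1)² = [[2,1],[1,1]]
Q^5 = (Q^2)²·Q = [[8,5],[5,3]]
Q^11 = (Q^5)²·Q = [[144,89],[89,55]]
Q^23 = (Q^11)²·Q = [[84,157],[157,155]]
Q^47 = (Q^23)²·Q = [[144,13],[13,131]]
Q^94 = (Q^47)² = [[157,155],[155,2]]
Q^188 = (Q^94)² = [[110,21],[21,89]]
F_188 mod 228 = Q^188[0][1] = 21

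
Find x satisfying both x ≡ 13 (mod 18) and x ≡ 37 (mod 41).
283

Using Chinese Remainder Theorem:
M = 18 × 41 = 738
M1 = 41, M2 = 18
y1 = 41^(-1) mod 18 = 11
y2 = 18^(-1) mod 41 = 16
x = (13×41×11 + 37×18×16) mod 738 = 283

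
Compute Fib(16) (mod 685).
302

Matrix identity: Q^n = [[F_(n+1), F_n], [F_n, F_(n-1)]] with Q = [[1,1],[1,0]].
n = 16 = 10000₂. Square-and-multiply, entries mod 685:
Q^1 = [[1,1],[1,0]]
Q^2 = (Q^1)² = [[2,1],[1,1]]
Q^4 = (Q^2)² = [[5,3],[3,2]]
Q^8 = (Q^4)² = [[34,21],[21,13]]
Q^16 = (Q^8)² = [[227,302],[302,610]]
F_16 mod 685 = Q^16[0][1] = 302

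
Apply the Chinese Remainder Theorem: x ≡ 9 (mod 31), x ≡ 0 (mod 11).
319

Using Chinese Remainder Theorem:
M = 31 × 11 = 341
M1 = 11, M2 = 31
y1 = 11^(-1) mod 31 = 17
y2 = 31^(-1) mod 11 = 5
x = (9×11×17 + 0×31×5) mod 341 = 319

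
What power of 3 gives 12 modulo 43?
13

Baby-step giant-step with step n = ⌈√43⌉ = 7.
Baby steps 3^j mod 43 (j:value) for j=0..6: 0:1, 1:3, 2:9, 3:27, 4:38, 5:28, 6:41.
Giant-step multiplier: 3^(-7) ≡ 3^(42-7) = 3^35 ≡ 7 (mod 43).
Giant steps γ_i = 12·7^i mod 43: γ_0=12, γ_1=41 (in table at j=6).
x = i·n + j = 1·7 + 6 = 13.
Check: 3^13 ≡ 12 (mod 43).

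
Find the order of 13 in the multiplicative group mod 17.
4

17 is prime, so ord(13) divides φ(17) = 16.
Divisors of 16: 1, 2, 4, 8, 16.
Repeated squaring: 13^1 ≡ 13, 13^2 ≡ 16, 13^4 ≡ 1, 13^8 ≡ 1, 13^16 ≡ 1 (mod 17).
Test 13^d mod 17 for each divisor d in increasing order:
13^1 ≡ 13
13^2 ≡ 16
13^4 ≡ 1  ← first divisor giving 1
The order is 4.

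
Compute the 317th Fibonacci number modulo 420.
317

Matrix identity: Q^n = [[F_(n+1), F_n], [F_n, F_(n-1)]] with Q = [[1,1],[1,0]].
n = 317 = 100111101₂. Square-and-multiply, entries mod 420:
Q^1 = [[1,1],[1,0]]
Q^2 = (Q^1)² = [[2,1],[1,1]]
Q^4 = (Q^2)² = [[5,3],[3,2]]
Q^9 = (Q^4)²·Q = [[55,34],[34,21]]
Q^19 = (Q^9)²·Q = [[45,401],[401,64]]
Q^39 = (Q^19)²·Q = [[315,286],[286,29]]
Q^79 = (Q^39)²·Q = [[105,1],[1,104]]
Q^158 = (Q^79)² = [[106,209],[209,317]]
Q^317 = (Q^158)²·Q = [[104,317],[317,207]]
F_317 mod 420 = Q^317[0][1] = 317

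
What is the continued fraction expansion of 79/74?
[1; 14, 1, 4]

Euclidean algorithm steps:
79 = 1 × 74 + 5
74 = 14 × 5 + 4
5 = 1 × 4 + 1
4 = 4 × 1 + 0
Continued fraction: [1; 14, 1, 4]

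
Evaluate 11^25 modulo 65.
11

Repeated squaring. Binary of 25 = 11001.
11^1 ≡ 11 (mod 65); 11^2 ≡ 56 (mod 65); 11^4 ≡ 16 (mod 65); 11^8 ≡ 61 (mod 65); 11^16 ≡ 16 (mod 65)
11^25 = 11^1 × 11^8 × 11^16 ≡ 11 (mod 65)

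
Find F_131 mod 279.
89

Matrix identity: Q^n = [[F_(n+1), F_n], [F_n, F_(n-1)]] with Q = [[1,1],[1,0]].
n = 131 = 10000011₂. Square-and-multiply, entries mod 279:
Q^1 = [[1,1],[1,0]]
Q^2 = (Q^1)² = [[2,1],[1,1]]
Q^4 = (Q^2)² = [[5,3],[3,2]]
Q^8 = (Q^4)² = [[34,21],[21,13]]
Q^16 = (Q^8)² = [[202,150],[150,52]]
Q^32 = (Q^16)² = [[250,156],[156,94]]
Q^65 = (Q^32)²·Q = [[163,67],[67,96]]
Q^131 = (Q^65)²·Q = [[144,89],[89,55]]
F_131 mod 279 = Q^131[0][1] = 89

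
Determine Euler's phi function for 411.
272

411 = 3 × 137
φ(n) = n × ∏(1 - 1/p) for each prime p dividing n
φ(411) = 411 × (1 - 1/3) × (1 - 1/137) = 272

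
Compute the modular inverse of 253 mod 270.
127

gcd(253, 270) = 1, so the inverse exists.
Extended Euclidean algorithm on (270, 253):
270 = 1 × 253 + 17  ⟹  17 = (1)·270 + (-1)·253
253 = 14 × 17 + 15  ⟹  15 = (-14)·270 + (15)·253
17 = 1 × 15 + 2  ⟹  2 = (15)·270 + (-16)·253
15 = 7 × 2 + 1  ⟹  1 = (-119)·270 + (127)·253
So (127)·253 ≡ 1 (mod 270), i.e. 253^(-1) ≡ 127 (mod 270).
Check: 253 × 127 = 32131 ≡ 1 (mod 270)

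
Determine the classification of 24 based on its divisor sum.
abundant

Proper divisors of 24: sum = 1 + 2 + 3 + 4 + 6 + 8 + 12 = 36
Since 36 > 24, 24 is abundant.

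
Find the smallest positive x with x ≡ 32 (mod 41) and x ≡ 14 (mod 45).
1139

Using Chinese Remainder Theorem:
M = 41 × 45 = 1845
M1 = 45, M2 = 41
y1 = 45^(-1) mod 41 = 31
y2 = 41^(-1) mod 45 = 11
x = (32×45×31 + 14×41×11) mod 1845 = 1139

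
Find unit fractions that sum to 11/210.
1/20 + 1/420

Greedy algorithm:
11/210: ceiling(210/11) = 20, use 1/20
1/420: ceiling(420/1) = 420, use 1/420
Result: 11/210 = 1/20 + 1/420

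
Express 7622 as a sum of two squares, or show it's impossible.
Not possible

Factorization: 7622 = 2 × 37 × 103
By Fermat: n is sum of two squares iff every prime p ≡ 3 (mod 4) appears to even power.
Prime(s) ≡ 3 (mod 4) with odd exponent: [(103, 1)]
Therefore 7622 cannot be expressed as a² + b².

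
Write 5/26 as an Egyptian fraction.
1/6 + 1/39

Greedy algorithm:
5/26: ceiling(26/5) = 6, use 1/6
1/39: ceiling(39/1) = 39, use 1/39
Result: 5/26 = 1/6 + 1/39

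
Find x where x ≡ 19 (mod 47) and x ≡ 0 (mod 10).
160

Using Chinese Remainder Theorem:
M = 47 × 10 = 470
M1 = 10, M2 = 47
y1 = 10^(-1) mod 47 = 33
y2 = 47^(-1) mod 10 = 3
x = (19×10×33 + 0×47×3) mod 470 = 160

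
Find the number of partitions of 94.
92669720

p(n) counts ways to write n as a sum of positive integers (order ignored).
Euler's pentagonal recurrence: p(k) = p(k-1) + p(k-2) - p(k-5) - p(k-7) + p(k-12) + p(k-15) - ... (offsets j(3j∓1)/2, signs ++--, p(0)=1, p(<0)=0).
DP table for k = 0..93: p(0)=1, p(1)=1, p(2)=2, p(3)=3, p(4)=5, p(5)=7, p(6)=11, p(7)=15, p(8)=22, p(9)=30, p(10)=42, p(11)=56, p(12)=77, p(13)=101, p(14)=135, p(15)=176, p(16)=231, p(17)=297, p(18)=385, p(19)=490, p(20)=627, p(21)=792, p(22)=1002, p(23)=1255, p(24)=1575, p(25)=1958, p(26)=2436, p(27)=3010, p(28)=3718, p(29)=4565, p(30)=5604, p(31)=6842, p(32)=8349, p(33)=10143, p(34)=12310, p(35)=14883, p(36)=17977, p(37)=21637, p(38)=26015, p(39)=31185, p(40)=37338, p(41)=44583, p(42)=53174, p(43)=63261, p(44)=75175, p(45)=89134, p(46)=105558, p(47)=124754, p(48)=147273, p(49)=173525, p(50)=204226, p(51)=239943, p(52)=281589, p(53)=329931, p(54)=386155, p(55)=451276, p(56)=526823, p(57)=614154, p(58)=715220, p(59)=831820, p(60)=966467, p(61)=1121505, p(62)=1300156, p(63)=1505499, p(64)=1741630, p(65)=2012558, p(66)=2323520, p(67)=2679689, p(68)=3087735, p(69)=3554345, p(70)=4087968, p(71)=4697205, p(72)=5392783, p(73)=6185689, p(74)=7089500, p(75)=8118264, p(76)=9289091, p(77)=10619863, p(78)=12132164, p(79)=13848650, p(80)=15796476, p(81)=18004327, p(82)=20506255, p(83)=23338469, p(84)=26543660, p(85)=30167357, p(86)=34262962, p(87)=38887673, p(88)=44108109, p(89)=49995925, p(90)=56634173, p(91)=64112359, p(92)=72533807, p(93)=82010177.
Final step: p(94) = p(93) + p(92) - p(89) - p(87) + p(82) + p(79) - p(72) - p(68) + p(59) + p(54) - p(43) - p(37) + p(24) + p(17) - p(2)
= 82010177 + 72533807 - 49995925 - 38887673 + 20506255 + 13848650 - 5392783 - 3087735 + 831820 + 386155 - 63261 - 21637 + 1575 + 297 - 2
= 92669720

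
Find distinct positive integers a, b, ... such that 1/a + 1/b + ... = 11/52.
1/5 + 1/87 + 1/22620

Greedy algorithm:
11/52: ceiling(52/11) = 5, use 1/5
3/260: ceiling(260/3) = 87, use 1/87
1/22620: ceiling(22620/1) = 22620, use 1/22620
Result: 11/52 = 1/5 + 1/87 + 1/22620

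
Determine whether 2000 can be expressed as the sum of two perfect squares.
8² + 44² (a=8, b=44)

Factorization: 2000 = 2^4 × 5^3
By Fermat: n is sum of two squares iff every prime p ≡ 3 (mod 4) appears to even power.
All primes ≡ 3 (mod 4) appear to even power.
Search a = 0, 1, 2, … for 2000 - a² a perfect square: first hit at a = 8: 2000 - 64 = 1936 = 44².
2000 = 8² + 44² = 64 + 1936 ✓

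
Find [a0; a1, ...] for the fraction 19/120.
[0; 6, 3, 6]

Euclidean algorithm steps:
19 = 0 × 120 + 19
120 = 6 × 19 + 6
19 = 3 × 6 + 1
6 = 6 × 1 + 0
Continued fraction: [0; 6, 3, 6]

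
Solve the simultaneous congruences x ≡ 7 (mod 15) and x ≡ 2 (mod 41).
412

Using Chinese Remainder Theorem:
M = 15 × 41 = 615
M1 = 41, M2 = 15
y1 = 41^(-1) mod 15 = 11
y2 = 15^(-1) mod 41 = 11
x = (7×41×11 + 2×15×11) mod 615 = 412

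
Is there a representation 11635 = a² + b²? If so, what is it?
Not possible

Factorization: 11635 = 5 × 13 × 179
By Fermat: n is sum of two squares iff every prime p ≡ 3 (mod 4) appears to even power.
Prime(s) ≡ 3 (mod 4) with odd exponent: [(179, 1)]
Therefore 11635 cannot be expressed as a² + b².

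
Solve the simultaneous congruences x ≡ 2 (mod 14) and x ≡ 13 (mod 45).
58

Using Chinese Remainder Theorem:
M = 14 × 45 = 630
M1 = 45, M2 = 14
y1 = 45^(-1) mod 14 = 5
y2 = 14^(-1) mod 45 = 29
x = (2×45×5 + 13×14×29) mod 630 = 58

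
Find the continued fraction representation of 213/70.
[3; 23, 3]

Euclidean algorithm steps:
213 = 3 × 70 + 3
70 = 23 × 3 + 1
3 = 3 × 1 + 0
Continued fraction: [3; 23, 3]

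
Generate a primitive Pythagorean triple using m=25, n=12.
(481, 600, 769)

Euclid's formula: a = m² - n², b = 2mn, c = m² + n²
m = 25, n = 12
a = 25² - 12² = 625 - 144 = 481
b = 2 × 25 × 12 = 600
c = 25² + 12² = 625 + 144 = 769
Verification: 481² + 600² = 231361 + 360000 = 591361 = 769² ✓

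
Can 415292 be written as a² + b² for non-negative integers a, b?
Not possible

Factorization: 415292 = 2^2 × 47^3
By Fermat: n is sum of two squares iff every prime p ≡ 3 (mod 4) appears to even power.
Prime(s) ≡ 3 (mod 4) with odd exponent: [(47, 3)]
Therefore 415292 cannot be expressed as a² + b².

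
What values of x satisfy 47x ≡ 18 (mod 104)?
x ≡ 38 (mod 104)

gcd(47, 104) = 1, which divides 18, so solutions exist.
Find 47^(-1) mod 104 by the extended Euclidean algorithm:
104 = 2 × 47 + 10  ⟹  10 = (1)·104 + (-2)·47
47 = 4 × 10 + 7  ⟹  7 = (-4)·104 + (9)·47
10 = 1 × 7 + 3  ⟹  3 = (5)·104 + (-11)·47
7 = 2 × 3 + 1  ⟹  1 = (-14)·104 + (31)·47
So (31)·47 ≡ 1 (mod 104), i.e. 47^(-1) ≡ 31 (mod 104).
x ≡ 31 × 18 = 558 ≡ 38 (mod 104).
Check: 47 × 38 = 1786 ≡ 18 (mod 104).
Unique solution: x ≡ 38 (mod 104)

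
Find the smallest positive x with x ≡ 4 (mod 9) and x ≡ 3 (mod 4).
31

Using Chinese Remainder Theorem:
M = 9 × 4 = 36
M1 = 4, M2 = 9
y1 = 4^(-1) mod 9 = 7
y2 = 9^(-1) mod 4 = 1
x = (4×4×7 + 3×9×1) mod 36 = 31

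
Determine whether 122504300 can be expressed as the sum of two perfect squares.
Not possible

Factorization: 122504300 = 2^2 × 5^2 × 107^3
By Fermat: n is sum of two squares iff every prime p ≡ 3 (mod 4) appears to even power.
Prime(s) ≡ 3 (mod 4) with odd exponent: [(107, 3)]
Therefore 122504300 cannot be expressed as a² + b².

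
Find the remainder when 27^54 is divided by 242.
9

Repeated squaring. Binary of 54 = 110110.
27^1 ≡ 27 (mod 242); 27^2 ≡ 3 (mod 242); 27^4 ≡ 9 (mod 242); 27^8 ≡ 81 (mod 242); 27^16 ≡ 27 (mod 242); 27^32 ≡ 3 (mod 242)
27^54 = 27^2 × 27^4 × 27^16 × 27^32 ≡ 9 (mod 242)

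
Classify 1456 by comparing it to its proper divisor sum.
abundant

Proper divisors of 1456: sum = 1 + 2 + 4 + 7 + 8 + 13 + 14 + 16 + ... + 182 + 208 + 364 + 728 (19 divisors) = 2016
Since 2016 > 1456, 1456 is abundant.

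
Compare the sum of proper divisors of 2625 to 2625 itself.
deficient

Proper divisors of 2625: sum = 1 + 3 + 5 + 7 + 15 + 21 + 25 + 35 + 75 + 105 + 125 + 175 + 375 + 525 + 875 = 2367
Since 2367 < 2625, 2625 is deficient.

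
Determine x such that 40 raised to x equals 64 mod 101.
78

Baby-step giant-step with step n = ⌈√101⌉ = 11.
Baby steps 40^j mod 101 (j:value) for j=0..10: 0:1, 1:40, 2:85, 3:67, 4:54, 5:39, 6:45, 7:83, 8:88, 9:86, 10:6.
Giant-step multiplier: 40^(-11) ≡ 40^(100-11) = 40^89 ≡ 8 (mod 101).
Giant steps γ_i = 64·8^i mod 101: γ_0=64, γ_1=7, γ_2=56, γ_3=44, γ_4=49, γ_5=89, γ_6=5, γ_7=40 (in table at j=1).
x = i·n + j = 7·11 + 1 = 78.
Check: 40^78 ≡ 64 (mod 101).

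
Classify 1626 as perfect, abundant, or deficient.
abundant

Proper divisors of 1626: sum = 1 + 2 + 3 + 6 + 271 + 542 + 813 = 1638
Since 1638 > 1626, 1626 is abundant.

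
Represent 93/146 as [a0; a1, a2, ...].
[0; 1, 1, 1, 3, 13]

Euclidean algorithm steps:
93 = 0 × 146 + 93
146 = 1 × 93 + 53
93 = 1 × 53 + 40
53 = 1 × 40 + 13
40 = 3 × 13 + 1
13 = 13 × 1 + 0
Continued fraction: [0; 1, 1, 1, 3, 13]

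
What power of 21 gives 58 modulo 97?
67

Baby-step giant-step with step n = ⌈√97⌉ = 10.
Baby steps 21^j mod 97 (j:value) for j=0..9: 0:1, 1:21, 2:53, 3:46, 4:93, 5:13, 6:79, 7:10, 8:16, 9:45.
Giant-step multiplier: 21^(-10) ≡ 21^(96-10) = 21^86 ≡ 31 (mod 97).
Giant steps γ_i = 58·31^i mod 97: γ_0=58, γ_1=52, γ_2=60, γ_3=17, γ_4=42, γ_5=41, γ_6=10 (in table at j=7).
x = i·n + j = 6·10 + 7 = 67.
Check: 21^67 ≡ 58 (mod 97).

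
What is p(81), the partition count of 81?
18004327

p(n) counts ways to write n as a sum of positive integers (order ignored).
Euler's pentagonal recurrence: p(k) = p(k-1) + p(k-2) - p(k-5) - p(k-7) + p(k-12) + p(k-15) - ... (offsets j(3j∓1)/2, signs ++--, p(0)=1, p(<0)=0).
DP table for k = 0..80: p(0)=1, p(1)=1, p(2)=2, p(3)=3, p(4)=5, p(5)=7, p(6)=11, p(7)=15, p(8)=22, p(9)=30, p(10)=42, p(11)=56, p(12)=77, p(13)=101, p(14)=135, p(15)=176, p(16)=231, p(17)=297, p(18)=385, p(19)=490, p(20)=627, p(21)=792, p(22)=1002, p(23)=1255, p(24)=1575, p(25)=1958, p(26)=2436, p(27)=3010, p(28)=3718, p(29)=4565, p(30)=5604, p(31)=6842, p(32)=8349, p(33)=10143, p(34)=12310, p(35)=14883, p(36)=17977, p(37)=21637, p(38)=26015, p(39)=31185, p(40)=37338, p(41)=44583, p(42)=53174, p(43)=63261, p(44)=75175, p(45)=89134, p(46)=105558, p(47)=124754, p(48)=147273, p(49)=173525, p(50)=204226, p(51)=239943, p(52)=281589, p(53)=329931, p(54)=386155, p(55)=451276, p(56)=526823, p(57)=614154, p(58)=715220, p(59)=831820, p(60)=966467, p(61)=1121505, p(62)=1300156, p(63)=1505499, p(64)=1741630, p(65)=2012558, p(66)=2323520, p(67)=2679689, p(68)=3087735, p(69)=3554345, p(70)=4087968, p(71)=4697205, p(72)=5392783, p(73)=6185689, p(74)=7089500, p(75)=8118264, p(76)=9289091, p(77)=10619863, p(78)=12132164, p(79)=13848650, p(80)=15796476.
Final step: p(81) = p(80) + p(79) - p(76) - p(74) + p(69) + p(66) - p(59) - p(55) + p(46) + p(41) - p(30) - p(24) + p(11) + p(4)
= 15796476 + 13848650 - 9289091 - 7089500 + 3554345 + 2323520 - 831820 - 451276 + 105558 + 44583 - 5604 - 1575 + 56 + 5
= 18004327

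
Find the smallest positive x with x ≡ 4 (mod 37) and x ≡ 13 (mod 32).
781

Using Chinese Remainder Theorem:
M = 37 × 32 = 1184
M1 = 32, M2 = 37
y1 = 32^(-1) mod 37 = 22
y2 = 37^(-1) mod 32 = 13
x = (4×32×22 + 13×37×13) mod 1184 = 781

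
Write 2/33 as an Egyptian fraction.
1/17 + 1/561

Greedy algorithm:
2/33: ceiling(33/2) = 17, use 1/17
1/561: ceiling(561/1) = 561, use 1/561
Result: 2/33 = 1/17 + 1/561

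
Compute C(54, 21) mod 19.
12

Using Lucas' theorem:
Write n=54 and k=21 in base 19:
n in base 19: [2, 16]
k in base 19: [1, 2]
C(54,21) mod 19 = ∏ C(n_i, k_i) mod 19
Digit binomials (mod 19): C(2,1) = 2; C(16,2) = 120 ≡ 6
Product: 2 × 6 = 12 ≡ 12 (mod 19)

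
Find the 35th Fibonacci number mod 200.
65

Matrix identity: Q^n = [[F_(n+1), F_n], [F_n, F_(n-1)]] with Q = [[1,1],[1,0]].
n = 35 = 100011₂. Square-and-multiply, entries mod 200:
Q^1 = [[1,1],[1,0]]
Q^2 = (Q^1)² = [[2,1],[1,1]]
Q^4 = (Q^2)² = [[5,3],[3,2]]
Q^8 = (Q^4)² = [[34,21],[21,13]]
Q^17 = (Q^8)²·Q = [[184,197],[197,187]]
Q^35 = (Q^17)²·Q = [[152,65],[65,87]]
F_35 mod 200 = Q^35[0][1] = 65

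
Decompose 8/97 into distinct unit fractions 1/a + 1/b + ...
1/13 + 1/181 + 1/38041 + 1/1736503177 + 1/3769304102927363485 + 1/18943537893793408504192074528154430149 + 1/538286441900380211365817285104907086347439746130226973253778132494225813153 + 1/579504587067542801713103191859918608251030291952195423583529357653899418686342360361798689053273749372615043661810228371898539583862011424993909789665

Greedy algorithm:
8/97: ceiling(97/8) = 13, use 1/13
7/1261: ceiling(1261/7) = 181, use 1/181
6/228241: ceiling(228241/6) = 38041, use 1/38041
5/8682515881: ceiling(8682515881/5) = 1736503177, use 1/1736503177
4/15077216411709453937: ceiling(15077216411709453937/4) = 3769304102927363485, use 1/3769304102927363485
3/56830613681380225512576223584463290445: ceiling(56830613681380225512576223584463290445/3) = 18943537893793408504192074528154430149, use 1/18943537893793408504192074528154430149
2/1076572883800760422731634570209814172694879492260453946507556264988451626305: ceiling(1076572883800760422731634570209814172694879492260453946507556264988451626305/2) = 538286441900380211365817285104907086347439746130226973253778132494225813153, use 1/538286441900380211365817285104907086347439746130226973253778132494225813153
1/579504587067542801713103191859918608251030291952195423583529357653899418686342360361798689053273749372615043661810228371898539583862011424993909789665: ceiling(579504587067542801713103191859918608251030291952195423583529357653899418686342360361798689053273749372615043661810228371898539583862011424993909789665/1) = 579504587067542801713103191859918608251030291952195423583529357653899418686342360361798689053273749372615043661810228371898539583862011424993909789665, use 1/579504587067542801713103191859918608251030291952195423583529357653899418686342360361798689053273749372615043661810228371898539583862011424993909789665
Result: 8/97 = 1/13 + 1/181 + 1/38041 + 1/1736503177 + 1/3769304102927363485 + 1/18943537893793408504192074528154430149 + 1/538286441900380211365817285104907086347439746130226973253778132494225813153 + 1/579504587067542801713103191859918608251030291952195423583529357653899418686342360361798689053273749372615043661810228371898539583862011424993909789665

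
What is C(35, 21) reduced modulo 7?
3

Using Lucas' theorem:
Write n=35 and k=21 in base 7:
n in base 7: [5, 0]
k in base 7: [3, 0]
C(35,21) mod 7 = ∏ C(n_i, k_i) mod 7
Digit binomials (mod 7): C(5,3) = 10 ≡ 3; C(0,0) = 1
Product: 3 × 1 = 3 ≡ 3 (mod 7)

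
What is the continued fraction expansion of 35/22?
[1; 1, 1, 2, 4]

Euclidean algorithm steps:
35 = 1 × 22 + 13
22 = 1 × 13 + 9
13 = 1 × 9 + 4
9 = 2 × 4 + 1
4 = 4 × 1 + 0
Continued fraction: [1; 1, 1, 2, 4]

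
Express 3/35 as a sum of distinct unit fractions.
1/12 + 1/420

Greedy algorithm:
3/35: ceiling(35/3) = 12, use 1/12
1/420: ceiling(420/1) = 420, use 1/420
Result: 3/35 = 1/12 + 1/420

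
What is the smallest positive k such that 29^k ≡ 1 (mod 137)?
136

137 is prime, so ord(29) divides φ(137) = 136.
Divisors of 136: 1, 2, 4, 8, 17, 34, 68, 136.
Repeated squaring: 29^1 ≡ 29, 29^2 ≡ 19, 29^4 ≡ 87, 29^8 ≡ 34, 29^16 ≡ 60, 29^32 ≡ 38, 29^64 ≡ 74, 29^128 ≡ 133 (mod 137).
Test 29^d mod 137 for each divisor d in increasing order:
29^1 ≡ 29
29^2 ≡ 19
29^4 ≡ 87
29^8 ≡ 34
29^17 = 29^16·29^1 ≡ 96
29^34 = 29^32·29^2 ≡ 37
29^68 = 29^64·29^4 ≡ 136
29^136 = 29^128·29^8 ≡ 1  ← first divisor giving 1
The order is 136.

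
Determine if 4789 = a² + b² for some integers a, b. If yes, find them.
42² + 55² (a=42, b=55)

Factorization: 4789 = 4789
By Fermat: n is sum of two squares iff every prime p ≡ 3 (mod 4) appears to even power.
All primes ≡ 3 (mod 4) appear to even power.
Search a = 0, 1, 2, … for 4789 - a² a perfect square: first hit at a = 42: 4789 - 1764 = 3025 = 55².
4789 = 42² + 55² = 1764 + 3025 ✓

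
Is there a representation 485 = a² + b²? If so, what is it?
1² + 22² (a=1, b=22)

Factorization: 485 = 5 × 97
By Fermat: n is sum of two squares iff every prime p ≡ 3 (mod 4) appears to even power.
All primes ≡ 3 (mod 4) appear to even power.
Search a = 0, 1, 2, … for 485 - a² a perfect square: first hit at a = 1: 485 - 1 = 484 = 22².
485 = 1² + 22² = 1 + 484 ✓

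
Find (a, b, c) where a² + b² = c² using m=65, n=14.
(4029, 1820, 4421)

Euclid's formula: a = m² - n², b = 2mn, c = m² + n²
m = 65, n = 14
a = 65² - 14² = 4225 - 196 = 4029
b = 2 × 65 × 14 = 1820
c = 65² + 14² = 4225 + 196 = 4421
Verification: 4029² + 1820² = 16232841 + 3312400 = 19545241 = 4421² ✓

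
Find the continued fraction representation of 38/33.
[1; 6, 1, 1, 2]

Euclidean algorithm steps:
38 = 1 × 33 + 5
33 = 6 × 5 + 3
5 = 1 × 3 + 2
3 = 1 × 2 + 1
2 = 2 × 1 + 0
Continued fraction: [1; 6, 1, 1, 2]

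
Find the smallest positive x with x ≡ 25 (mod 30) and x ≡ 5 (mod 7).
145

Using Chinese Remainder Theorem:
M = 30 × 7 = 210
M1 = 7, M2 = 30
y1 = 7^(-1) mod 30 = 13
y2 = 30^(-1) mod 7 = 4
x = (25×7×13 + 5×30×4) mod 210 = 145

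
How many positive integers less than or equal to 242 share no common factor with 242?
110

242 = 2 × 11^2
φ(n) = n × ∏(1 - 1/p) for each prime p dividing n
φ(242) = 242 × (1 - 1/2) × (1 - 1/11) = 110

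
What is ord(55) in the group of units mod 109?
36

109 is prime, so ord(55) divides φ(109) = 108.
Divisors of 108: 1, 2, 3, 4, 6, 9, 12, 18, 27, 36, 54, 108.
Repeated squaring: 55^1 ≡ 55, 55^2 ≡ 82, 55^4 ≡ 75, 55^8 ≡ 66, 55^16 ≡ 105, 55^32 ≡ 16, 55^64 ≡ 38 (mod 109).
Test 55^d mod 109 for each divisor d in increasing order:
55^1 ≡ 55
55^2 ≡ 82
55^3 = 55^2·55^1 ≡ 41
55^4 ≡ 75
55^6 = 55^4·55^2 ≡ 46
55^9 = 55^8·55^1 ≡ 33
55^12 = 55^8·55^4 ≡ 45
55^18 = 55^16·55^2 ≡ 108
55^27 = 55^16·55^8·55^2·55^1 ≡ 76
55^36 = 55^32·55^4 ≡ 1  ← first divisor giving 1
The order is 36.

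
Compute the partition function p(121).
2056148051

p(n) counts ways to write n as a sum of positive integers (order ignored).
Euler's pentagonal recurrence: p(k) = p(k-1) + p(k-2) - p(k-5) - p(k-7) + p(k-12) + p(k-15) - ... (offsets j(3j∓1)/2, signs ++--, p(0)=1, p(<0)=0).
DP table for k = 0..120: p(0)=1, p(1)=1, p(2)=2, p(3)=3, p(4)=5, p(5)=7, p(6)=11, p(7)=15, p(8)=22, p(9)=30, p(10)=42, p(11)=56, p(12)=77, p(13)=101, p(14)=135, p(15)=176, p(16)=231, p(17)=297, p(18)=385, p(19)=490, p(20)=627, p(21)=792, p(22)=1002, p(23)=1255, p(24)=1575, p(25)=1958, p(26)=2436, p(27)=3010, p(28)=3718, p(29)=4565, p(30)=5604, p(31)=6842, p(32)=8349, p(33)=10143, p(34)=12310, p(35)=14883, p(36)=17977, p(37)=21637, p(38)=26015, p(39)=31185, p(40)=37338, p(41)=44583, p(42)=53174, p(43)=63261, p(44)=75175, p(45)=89134, p(46)=105558, p(47)=124754, p(48)=147273, p(49)=173525, p(50)=204226, p(51)=239943, p(52)=281589, p(53)=329931, p(54)=386155, p(55)=451276, p(56)=526823, p(57)=614154, p(58)=715220, p(59)=831820, p(60)=966467, p(61)=1121505, p(62)=1300156, p(63)=1505499, p(64)=1741630, p(65)=2012558, p(66)=2323520, p(67)=2679689, p(68)=3087735, p(69)=3554345, p(70)=4087968, p(71)=4697205, p(72)=5392783, p(73)=6185689, p(74)=7089500, p(75)=8118264, p(76)=9289091, p(77)=10619863, p(78)=12132164, p(79)=13848650, p(80)=15796476, p(81)=18004327, p(82)=20506255, p(83)=23338469, p(84)=26543660, p(85)=30167357, p(86)=34262962, p(87)=38887673, p(88)=44108109, p(89)=49995925, p(90)=56634173, p(91)=64112359, p(92)=72533807, p(93)=82010177, p(94)=92669720, p(95)=104651419, p(96)=118114304, p(97)=133230930, p(98)=150198136, p(99)=169229875, p(100)=190569292, p(101)=214481126, p(102)=241265379, p(103)=271248950, p(104)=304801365, p(105)=342325709, p(106)=384276336, p(107)=431149389, p(108)=483502844, p(109)=541946240, p(110)=607163746, p(111)=679903203, p(112)=761002156, p(113)=851376628, p(114)=952050665, p(115)=1064144451, p(116)=1188908248, p(117)=1327710076, p(118)=1482074143, p(119)=1653668665, p(120)=1844349560.
Final step: p(121) = p(120) + p(119) - p(116) - p(114) + p(109) + p(106) - p(99) - p(95) + p(86) + p(81) - p(70) - p(64) + p(51) + p(44) - p(29) - p(21) + p(4)
= 1844349560 + 1653668665 - 1188908248 - 952050665 + 541946240 + 384276336 - 169229875 - 104651419 + 34262962 + 18004327 - 4087968 - 1741630 + 239943 + 75175 - 4565 - 792 + 5
= 2056148051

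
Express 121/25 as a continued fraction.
[4; 1, 5, 4]

Euclidean algorithm steps:
121 = 4 × 25 + 21
25 = 1 × 21 + 4
21 = 5 × 4 + 1
4 = 4 × 1 + 0
Continued fraction: [4; 1, 5, 4]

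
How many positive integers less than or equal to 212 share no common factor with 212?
104

212 = 2^2 × 53
φ(n) = n × ∏(1 - 1/p) for each prime p dividing n
φ(212) = 212 × (1 - 1/2) × (1 - 1/53) = 104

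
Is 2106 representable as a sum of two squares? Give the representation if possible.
9² + 45² (a=9, b=45)

Factorization: 2106 = 2 × 3^4 × 13
By Fermat: n is sum of two squares iff every prime p ≡ 3 (mod 4) appears to even power.
All primes ≡ 3 (mod 4) appear to even power.
Search a = 0, 1, 2, … for 2106 - a² a perfect square: first hit at a = 9: 2106 - 81 = 2025 = 45².
2106 = 9² + 45² = 81 + 2025 ✓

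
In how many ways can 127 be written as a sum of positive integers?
3913864295

p(n) counts ways to write n as a sum of positive integers (order ignored).
Euler's pentagonal recurrence: p(k) = p(k-1) + p(k-2) - p(k-5) - p(k-7) + p(k-12) + p(k-15) - ... (offsets j(3j∓1)/2, signs ++--, p(0)=1, p(<0)=0).
DP table for k = 0..126: p(0)=1, p(1)=1, p(2)=2, p(3)=3, p(4)=5, p(5)=7, p(6)=11, p(7)=15, p(8)=22, p(9)=30, p(10)=42, p(11)=56, p(12)=77, p(13)=101, p(14)=135, p(15)=176, p(16)=231, p(17)=297, p(18)=385, p(19)=490, p(20)=627, p(21)=792, p(22)=1002, p(23)=1255, p(24)=1575, p(25)=1958, p(26)=2436, p(27)=3010, p(28)=3718, p(29)=4565, p(30)=5604, p(31)=6842, p(32)=8349, p(33)=10143, p(34)=12310, p(35)=14883, p(36)=17977, p(37)=21637, p(38)=26015, p(39)=31185, p(40)=37338, p(41)=44583, p(42)=53174, p(43)=63261, p(44)=75175, p(45)=89134, p(46)=105558, p(47)=124754, p(48)=147273, p(49)=173525, p(50)=204226, p(51)=239943, p(52)=281589, p(53)=329931, p(54)=386155, p(55)=451276, p(56)=526823, p(57)=614154, p(58)=715220, p(59)=831820, p(60)=966467, p(61)=1121505, p(62)=1300156, p(63)=1505499, p(64)=1741630, p(65)=2012558, p(66)=2323520, p(67)=2679689, p(68)=3087735, p(69)=3554345, p(70)=4087968, p(71)=4697205, p(72)=5392783, p(73)=6185689, p(74)=7089500, p(75)=8118264, p(76)=9289091, p(77)=10619863, p(78)=12132164, p(79)=13848650, p(80)=15796476, p(81)=18004327, p(82)=20506255, p(83)=23338469, p(84)=26543660, p(85)=30167357, p(86)=34262962, p(87)=38887673, p(88)=44108109, p(89)=49995925, p(90)=56634173, p(91)=64112359, p(92)=72533807, p(93)=82010177, p(94)=92669720, p(95)=104651419, p(96)=118114304, p(97)=133230930, p(98)=150198136, p(99)=169229875, p(100)=190569292, p(101)=214481126, p(102)=241265379, p(103)=271248950, p(104)=304801365, p(105)=342325709, p(106)=384276336, p(107)=431149389, p(108)=483502844, p(109)=541946240, p(110)=607163746, p(111)=679903203, p(112)=761002156, p(113)=851376628, p(114)=952050665, p(115)=1064144451, p(116)=1188908248, p(117)=1327710076, p(118)=1482074143, p(119)=1653668665, p(120)=1844349560, p(121)=2056148051, p(122)=2291320912, p(123)=2552338241, p(124)=2841940500, p(125)=3163127352, p(126)=3519222692.
Final step: p(127) = p(126) + p(125) - p(122) - p(120) + p(115) + p(112) - p(105) - p(101) + p(92) + p(87) - p(76) - p(70) + p(57) + p(50) - p(35) - p(27) + p(10) + p(1)
= 3519222692 + 3163127352 - 2291320912 - 1844349560 + 1064144451 + 761002156 - 342325709 - 214481126 + 72533807 + 38887673 - 9289091 - 4087968 + 614154 + 204226 - 14883 - 3010 + 42 + 1
= 3913864295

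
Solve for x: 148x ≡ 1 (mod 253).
53

gcd(148, 253) = 1, so the inverse exists.
Extended Euclidean algorithm on (253, 148):
253 = 1 × 148 + 105  ⟹  105 = (1)·253 + (-1)·148
148 = 1 × 105 + 43  ⟹  43 = (-1)·253 + (2)·148
105 = 2 × 43 + 19  ⟹  19 = (3)·253 + (-5)·148
43 = 2 × 19 + 5  ⟹  5 = (-7)·253 + (12)·148
19 = 3 × 5 + 4  ⟹  4 = (24)·253 + (-41)·148
5 = 1 × 4 + 1  ⟹  1 = (-31)·253 + (53)·148
So (53)·148 ≡ 1 (mod 253), i.e. 148^(-1) ≡ 53 (mod 253).
Check: 148 × 53 = 7844 ≡ 1 (mod 253)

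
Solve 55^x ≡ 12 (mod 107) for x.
84

Baby-step giant-step with step n = ⌈√107⌉ = 11.
Baby steps 55^j mod 107 (j:value) for j=0..10: 0:1, 1:55, 2:29, 3:97, 4:92, 5:31, 6:100, 7:43, 8:11, 9:70, 10:105.
Giant-step multiplier: 55^(-11) ≡ 55^(106-11) = 55^95 ≡ 71 (mod 107).
Giant steps γ_i = 12·71^i mod 107: γ_0=12, γ_1=103, γ_2=37, γ_3=59, γ_4=16, γ_5=66, γ_6=85, γ_7=43 (in table at j=7).
x = i·n + j = 7·11 + 7 = 84.
Check: 55^84 ≡ 12 (mod 107).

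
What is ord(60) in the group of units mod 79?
78

79 is prime, so ord(60) divides φ(79) = 78.
Divisors of 78: 1, 2, 3, 6, 13, 26, 39, 78.
Repeated squaring: 60^1 ≡ 60, 60^2 ≡ 45, 60^4 ≡ 50, 60^8 ≡ 51, 60^16 ≡ 73, 60^32 ≡ 36, 60^64 ≡ 32 (mod 79).
Test 60^d mod 79 for each divisor d in increasing order:
60^1 ≡ 60
60^2 ≡ 45
60^3 = 60^2·60^1 ≡ 14
60^6 = 60^4·60^2 ≡ 38
60^13 = 60^8·60^4·60^1 ≡ 56
60^26 = 60^16·60^8·60^2 ≡ 55
60^39 = 60^32·60^4·60^2·60^1 ≡ 78
60^78 = 60^64·60^8·60^4·60^2 ≡ 1  ← first divisor giving 1
The order is 78.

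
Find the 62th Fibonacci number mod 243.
26

Matrix identity: Q^n = [[F_(n+1), F_n], [F_n, F_(n-1)]] with Q = [[1,1],[1,0]].
n = 62 = 111110₂. Square-and-multiply, entries mod 243:
Q^1 = [[1,1],[1,0]]
Q^3 = (Q^1)²·Q = [[3,2],[2,1]]
Q^7 = (Q^3)²·Q = [[21,13],[13,8]]
Q^15 = (Q^7)²·Q = [[15,124],[124,134]]
Q^31 = (Q^15)²·Q = [[57,49],[49,8]]
Q^62 = (Q^31)² = [[61,26],[26,35]]
F_62 mod 243 = Q^62[0][1] = 26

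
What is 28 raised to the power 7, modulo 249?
229

Repeated squaring. Binary of 7 = 111.
28^1 ≡ 28 (mod 249); 28^2 ≡ 37 (mod 249); 28^4 ≡ 124 (mod 249)
28^7 = 28^1 × 28^2 × 28^4 ≡ 229 (mod 249)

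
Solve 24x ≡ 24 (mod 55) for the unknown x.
x ≡ 1 (mod 55)

gcd(24, 55) = 1, which divides 24, so solutions exist.
Find 24^(-1) mod 55 by the extended Euclidean algorithm:
55 = 2 × 24 + 7  ⟹  7 = (1)·55 + (-2)·24
24 = 3 × 7 + 3  ⟹  3 = (-3)·55 + (7)·24
7 = 2 × 3 + 1  ⟹  1 = (7)·55 + (-16)·24
So (-16)·24 ≡ 1 (mod 55), i.e. 24^(-1) ≡ -16 ≡ 39 (mod 55).
x ≡ 39 × 24 = 936 ≡ 1 (mod 55).
Check: 24 × 1 = 24 ≡ 24 (mod 55).
Unique solution: x ≡ 1 (mod 55)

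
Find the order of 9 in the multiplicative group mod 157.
39

157 is prime, so ord(9) divides φ(157) = 156.
Divisors of 156: 1, 2, 3, 4, 6, 12, 13, 26, 39, 52, 78, 156.
Repeated squaring: 9^1 ≡ 9, 9^2 ≡ 81, 9^4 ≡ 124, 9^8 ≡ 147, 9^16 ≡ 100, 9^32 ≡ 109, 9^64 ≡ 106, 9^128 ≡ 89 (mod 157).
Test 9^d mod 157 for each divisor d in increasing order:
9^1 ≡ 9
9^2 ≡ 81
9^3 = 9^2·9^1 ≡ 101
9^4 ≡ 124
9^6 = 9^4·9^2 ≡ 153
9^12 = 9^8·9^4 ≡ 16
9^13 = 9^8·9^4·9^1 ≡ 144
9^26 = 9^16·9^8·9^2 ≡ 12
9^39 = 9^32·9^4·9^2·9^1 ≡ 1  ← first divisor giving 1
The order is 39.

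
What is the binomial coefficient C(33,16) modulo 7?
4

Using Lucas' theorem:
Write n=33 and k=16 in base 7:
n in base 7: [4, 5]
k in base 7: [2, 2]
C(33,16) mod 7 = ∏ C(n_i, k_i) mod 7
Digit binomials (mod 7): C(4,2) = 6; C(5,2) = 10 ≡ 3
Product: 6 × 3 = 18 ≡ 4 (mod 7)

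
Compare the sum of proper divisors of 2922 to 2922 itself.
abundant

Proper divisors of 2922: sum = 1 + 2 + 3 + 6 + 487 + 974 + 1461 = 2934
Since 2934 > 2922, 2922 is abundant.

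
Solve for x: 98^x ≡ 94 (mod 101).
61

Baby-step giant-step with step n = ⌈√101⌉ = 11.
Baby steps 98^j mod 101 (j:value) for j=0..10: 0:1, 1:98, 2:9, 3:74, 4:81, 5:60, 6:22, 7:35, 8:97, 9:12, 10:65.
Giant-step multiplier: 98^(-11) ≡ 98^(100-11) = 98^89 ≡ 29 (mod 101).
Giant steps γ_i = 94·29^i mod 101: γ_0=94, γ_1=100, γ_2=72, γ_3=68, γ_4=53, γ_5=22 (in table at j=6).
x = i·n + j = 5·11 + 6 = 61.
Check: 98^61 ≡ 94 (mod 101).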